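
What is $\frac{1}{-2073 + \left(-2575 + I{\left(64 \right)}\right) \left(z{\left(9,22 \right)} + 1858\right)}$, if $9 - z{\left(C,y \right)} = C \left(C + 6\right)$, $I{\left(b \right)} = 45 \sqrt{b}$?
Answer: $- \frac{1}{3838453} \approx -2.6052 \cdot 10^{-7}$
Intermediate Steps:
$z{\left(C,y \right)} = 9 - C \left(6 + C\right)$ ($z{\left(C,y \right)} = 9 - C \left(C + 6\right) = 9 - C \left(6 + C\right)$)
$\frac{1}{-2073 + \left(-2575 + I{\left(64 \right)}\right) \left(z{\left(9,22 \right)} + 1858\right)} = \frac{1}{-2073 + \left(-2575 + 45 \sqrt{64}\right) \left(\left(9 - 9^{2} - 54\right) + 1858\right)} = \frac{1}{-2073 + \left(-2575 + 45 \cdot 8\right) \left(\left(9 - 81 - 54\right) + 1858\right)} = \frac{1}{-2073 + \left(-2575 + 360\right) \left(\left(9 - 81 - 54\right) + 1858\right)} = \frac{1}{-2073 - 2215 \left(-126 + 1858\right)} = \frac{1}{-2073 - 3836380} = \frac{1}{-3838453} = - \frac{1}{3838453}$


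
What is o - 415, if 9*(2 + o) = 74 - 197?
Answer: -1292/3 ≈ -430.67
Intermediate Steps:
o = -47/3 (o = -2 + (74 - 197)/9 = -2 + (⅑)*(-123) = -2 - 41/3 = -47/3 ≈ -15.667)
o - 415 = -47/3 - 415 = -1292/3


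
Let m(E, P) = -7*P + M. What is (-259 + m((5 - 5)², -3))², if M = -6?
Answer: 59536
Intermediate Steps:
m(E, P) = -6 - 7*P (m(E, P) = -7*P - 6 = -6 - 7*P)
(-259 + m((5 - 5)², -3))² = (-259 + (-6 - 7*(-3)))² = (-259 + (-6 + 21))² = (-259 + 15)² = (-244)² = 59536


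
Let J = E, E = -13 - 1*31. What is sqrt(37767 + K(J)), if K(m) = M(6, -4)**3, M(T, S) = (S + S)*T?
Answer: 5*I*sqrt(2913) ≈ 269.86*I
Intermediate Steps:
E = -44 (E = -13 - 31 = -44)
J = -44
M(T, S) = 2*S*T (M(T, S) = (2*S)*T = 2*S*T)
K(m) = -110592 (K(m) = (2*(-4)*6)**3 = (-48)**3 = -110592)
sqrt(37767 + K(J)) = sqrt(37767 - 110592) = sqrt(-72825) = 5*I*sqrt(2913)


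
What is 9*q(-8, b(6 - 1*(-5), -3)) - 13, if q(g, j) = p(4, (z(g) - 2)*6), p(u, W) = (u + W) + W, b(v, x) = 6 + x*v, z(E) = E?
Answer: -1057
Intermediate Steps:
b(v, x) = 6 + v*x
p(u, W) = u + 2*W (p(u, W) = (W + u) + W = u + 2*W)
q(g, j) = -20 + 12*g (q(g, j) = 4 + 2*((g - 2)*6) = 4 + 2*((-2 + g)*6) = 4 + 2*(-12 + 6*g) = 4 + (-24 + 12*g) = -20 + 12*g)
9*q(-8, b(6 - 1*(-5), -3)) - 13 = 9*(-20 + 12*(-8)) - 13 = 9*(-20 - 96) - 13 = 9*(-116) - 13 = -1044 - 13 = -1057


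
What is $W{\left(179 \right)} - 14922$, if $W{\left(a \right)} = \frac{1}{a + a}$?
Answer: $- \frac{5342075}{358} \approx -14922.0$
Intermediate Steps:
$W{\left(a \right)} = \frac{1}{2 a}$
$W{\left(179 \right)} - 14922 = \frac{1}{2 \cdot 179} - 14922 = \frac{1}{2} \cdot \frac{1}{179} - 14922 = \frac{1}{358} - 14922 = - \frac{5342075}{358}$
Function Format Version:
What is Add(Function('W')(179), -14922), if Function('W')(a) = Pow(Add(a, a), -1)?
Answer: Rational(-5342075, 358) ≈ -14922.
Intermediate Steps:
Function('W')(a) = Mul(Rational(1, 2), Pow(a, -1)) (Function('W')(a) = Pow(Mul(2, a), -1) = Mul(Rational(1, 2), Pow(a, -1)))
Add(Function('W')(179), -14922) = Add(Mul(Rational(1, 2), Pow(179, -1)), -14922) = Add(Mul(Rational(1, 2), Rational(1, 179)), -14922) = Add(Rational(1, 358), -14922) = Rational(-5342075, 358)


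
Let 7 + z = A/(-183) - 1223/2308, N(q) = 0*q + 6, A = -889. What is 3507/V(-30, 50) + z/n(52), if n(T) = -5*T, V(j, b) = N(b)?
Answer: 12837557125/21962928 ≈ 584.51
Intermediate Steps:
N(q) = 6 (N(q) = 0 + 6 = 6)
V(j, b) = 6
z = -1128545/422364 (z = -7 + (-889/(-183) - 1223/2308) = -7 + (-889*(-1/183) - 1223*1/2308) = -7 + (889/183 - 1223/2308) = -7 + 1828003/422364 = -1128545/422364 ≈ -2.6720)
3507/V(-30, 50) + z/n(52) = 3507/6 - 1128545/(422364*((-5*52))) = 3507*(1/6) - 1128545/422364/(-260) = 1169/2 - 1128545/422364*(-1/260) = 1169/2 + 225709/21962928 = 12837557125/21962928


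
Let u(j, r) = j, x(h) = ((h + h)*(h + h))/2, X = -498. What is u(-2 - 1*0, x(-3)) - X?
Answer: 496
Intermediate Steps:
x(h) = 2*h² (x(h) = ((2*h)*(2*h))*(½) = (4*h²)*(½) = 2*h²)
u(-2 - 1*0, x(-3)) - X = (-2 - 1*0) - 1*(-498) = (-2 + 0) + 498 = -2 + 498 = 496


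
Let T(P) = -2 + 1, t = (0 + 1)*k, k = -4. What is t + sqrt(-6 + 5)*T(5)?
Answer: -4 - I ≈ -4.0 - 1.0*I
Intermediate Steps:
t = -4 (t = (0 + 1)*(-4) = 1*(-4) = -4)
T(P) = -1
t + sqrt(-6 + 5)*T(5) = -4 + sqrt(-6 + 5)*(-1) = -4 + sqrt(-1)*(-1) = -4 + I*(-1) = -4 - I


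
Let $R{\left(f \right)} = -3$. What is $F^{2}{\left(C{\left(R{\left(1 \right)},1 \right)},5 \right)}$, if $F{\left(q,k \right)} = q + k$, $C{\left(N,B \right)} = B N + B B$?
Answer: $9$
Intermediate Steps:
$C{\left(N,B \right)} = B^{2} + B N$ ($C{\left(N,B \right)} = B N + B^{2} = B^{2} + B N$)
$F{\left(q,k \right)} = k + q$
$F^{2}{\left(C{\left(R{\left(1 \right)},1 \right)},5 \right)} = \left(5 + 1 \left(1 - 3\right)\right)^{2} = \left(5 + 1 \left(-2\right)\right)^{2} = \left(5 - 2\right)^{2} = 3^{2} = 9$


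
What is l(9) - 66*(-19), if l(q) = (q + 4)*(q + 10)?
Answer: 1501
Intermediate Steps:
l(q) = (4 + q)*(10 + q)
l(9) - 66*(-19) = (40 + 9² + 14*9) - 66*(-19) = (40 + 81 + 126) + 1254 = 247 + 1254 = 1501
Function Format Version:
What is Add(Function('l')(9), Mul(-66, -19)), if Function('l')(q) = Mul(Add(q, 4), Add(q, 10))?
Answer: 1501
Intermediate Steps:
Function('l')(q) = Mul(Add(4, q), Add(10, q))
Add(Function('l')(9), Mul(-66, -19)) = Add(Add(40, Pow(9, 2), Mul(14, 9)), Mul(-66, -19)) = Add(Add(40, 81, 126), 1254) = Add(247, 1254) = 1501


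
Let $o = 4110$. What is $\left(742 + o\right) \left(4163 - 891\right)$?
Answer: $15875744$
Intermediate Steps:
$\left(742 + o\right) \left(4163 - 891\right) = \left(742 + 4110\right) \left(4163 - 891\right) = 4852 \cdot 3272 = 15875744$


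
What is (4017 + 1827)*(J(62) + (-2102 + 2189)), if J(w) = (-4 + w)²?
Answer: 20167644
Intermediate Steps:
(4017 + 1827)*(J(62) + (-2102 + 2189)) = (4017 + 1827)*((-4 + 62)² + (-2102 + 2189)) = 5844*(58² + 87) = 5844*(3364 + 87) = 5844*3451 = 20167644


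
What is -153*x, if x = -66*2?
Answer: 20196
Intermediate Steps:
x = -132
-153*x = -153*(-132) = 20196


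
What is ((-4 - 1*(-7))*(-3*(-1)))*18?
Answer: 162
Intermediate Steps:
((-4 - 1*(-7))*(-3*(-1)))*18 = ((-4 + 7)*3)*18 = (3*3)*18 = 9*18 = 162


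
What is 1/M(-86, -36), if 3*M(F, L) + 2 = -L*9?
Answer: 3/322 ≈ 0.0093168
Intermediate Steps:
M(F, L) = -⅔ - 3*L (M(F, L) = -⅔ + (-L*9)/3 = -⅔ + (-9*L)/3 = -⅔ - 3*L)
1/M(-86, -36) = 1/(-⅔ - 3*(-36)) = 1/(-⅔ + 108) = 1/(322/3) = 3/322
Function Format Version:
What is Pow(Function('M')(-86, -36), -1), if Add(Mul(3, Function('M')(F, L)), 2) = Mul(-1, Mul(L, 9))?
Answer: Rational(3, 322) ≈ 0.0093168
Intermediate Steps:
Function('M')(F, L) = Add(Rational(-2, 3), Mul(-3, L)) (Function('M')(F, L) = Add(Rational(-2, 3), Mul(Rational(1, 3), Mul(-1, Mul(L, 9)))) = Add(Rational(-2, 3), Mul(Rational(1, 3), Mul(-1, Mul(9, L)))) = Add(Rational(-2, 3), Mul(Rational(1, 3), Mul(-9, L))) = Add(Rational(-2, 3), Mul(-3, L)))
Pow(Function('M')(-86, -36), -1) = Pow(Add(Rational(-2, 3), Mul(-3, -36)), -1) = Pow(Add(Rational(-2, 3), 108), -1) = Pow(Rational(322, 3), -1) = Rational(3, 322)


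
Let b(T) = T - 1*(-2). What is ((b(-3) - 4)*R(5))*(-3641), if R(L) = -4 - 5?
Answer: -163845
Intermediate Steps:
b(T) = 2 + T (b(T) = T + 2 = 2 + T)
R(L) = -9
((b(-3) - 4)*R(5))*(-3641) = (((2 - 3) - 4)*(-9))*(-3641) = ((-1 - 4)*(-9))*(-3641) = -5*(-9)*(-3641) = 45*(-3641) = -163845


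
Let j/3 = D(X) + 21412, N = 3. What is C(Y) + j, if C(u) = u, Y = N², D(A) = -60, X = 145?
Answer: 64065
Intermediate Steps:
Y = 9 (Y = 3² = 9)
j = 64056 (j = 3*(-60 + 21412) = 3*21352 = 64056)
C(Y) + j = 9 + 64056 = 64065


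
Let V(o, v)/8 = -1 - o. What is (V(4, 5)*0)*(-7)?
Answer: 0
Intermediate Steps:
V(o, v) = -8 - 8*o (V(o, v) = 8*(-1 - o) = -8 - 8*o)
(V(4, 5)*0)*(-7) = ((-8 - 8*4)*0)*(-7) = ((-8 - 32)*0)*(-7) = -40*0*(-7) = 0*(-7) = 0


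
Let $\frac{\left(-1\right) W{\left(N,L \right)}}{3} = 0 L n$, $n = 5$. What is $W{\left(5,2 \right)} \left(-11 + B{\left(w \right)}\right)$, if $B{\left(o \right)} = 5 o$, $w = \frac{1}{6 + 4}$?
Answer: $0$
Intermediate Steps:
$w = \frac{1}{10} \approx 0.1$
$W{\left(N,L \right)} = 0$ ($W{\left(N,L \right)} = - 3 \cdot 0 L 5 = - 3 \cdot 0 \cdot 5 = \left(-3\right) 0 = 0$)
$W{\left(5,2 \right)} \left(-11 + B{\left(w \right)}\right) = 0 \left(-11 + 5 \cdot \frac{1}{10}\right) = 0 \left(-11 + \frac{1}{2}\right) = 0 \left(- \frac{21}{2}\right) = 0$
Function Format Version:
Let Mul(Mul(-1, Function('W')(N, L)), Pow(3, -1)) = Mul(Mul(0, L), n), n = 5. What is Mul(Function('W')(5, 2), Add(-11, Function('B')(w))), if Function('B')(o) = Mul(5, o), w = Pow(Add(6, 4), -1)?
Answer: 0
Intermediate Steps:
w = Rational(1, 10) (w = Pow(10, -1) = Rational(1, 10) ≈ 0.10000)
Function('W')(N, L) = 0 (Function('W')(N, L) = Mul(-3, Mul(Mul(0, L), 5)) = Mul(-3, Mul(0, 5)) = Mul(-3, 0) = 0)
Mul(Function('W')(5, 2), Add(-11, Function('B')(w))) = Mul(0, Add(-11, Mul(5, Rational(1, 10)))) = Mul(0, Add(-11, Rational(1, 2))) = Mul(0, Rational(-21, 2)) = 0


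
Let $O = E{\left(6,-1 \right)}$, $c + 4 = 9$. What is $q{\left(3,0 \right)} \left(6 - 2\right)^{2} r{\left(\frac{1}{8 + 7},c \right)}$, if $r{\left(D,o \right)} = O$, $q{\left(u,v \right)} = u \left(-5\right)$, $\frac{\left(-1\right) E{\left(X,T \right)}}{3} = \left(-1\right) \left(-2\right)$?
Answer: $1440$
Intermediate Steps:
$c = 5$ ($c = -4 + 9 = 5$)
$E{\left(X,T \right)} = -6$ ($E{\left(X,T \right)} = - 3 \left(\left(-1\right) \left(-2\right)\right) = \left(-3\right) 2 = -6$)
$O = -6$
$q{\left(u,v \right)} = - 5 u$
$r{\left(D,o \right)} = -6$
$q{\left(3,0 \right)} \left(6 - 2\right)^{2} r{\left(\frac{1}{8 + 7},c \right)} = \left(-5\right) 3 \left(6 - 2\right)^{2} \left(-6\right) = - 15 \cdot 4^{2} \left(-6\right) = \left(-15\right) 16 \left(-6\right) = \left(-240\right) \left(-6\right) = 1440$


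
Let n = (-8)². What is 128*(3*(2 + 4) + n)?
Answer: 10496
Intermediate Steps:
n = 64
128*(3*(2 + 4) + n) = 128*(3*(2 + 4) + 64) = 128*(3*6 + 64) = 128*(18 + 64) = 128*82 = 10496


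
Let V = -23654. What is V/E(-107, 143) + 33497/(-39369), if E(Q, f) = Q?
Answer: 927650147/4212483 ≈ 220.21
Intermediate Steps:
V/E(-107, 143) + 33497/(-39369) = -23654/(-107) + 33497/(-39369) = -23654*(-1/107) + 33497*(-1/39369) = 23654/107 - 33497/39369 = 927650147/4212483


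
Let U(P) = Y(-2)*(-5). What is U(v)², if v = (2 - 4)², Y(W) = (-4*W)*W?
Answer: 6400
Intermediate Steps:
Y(W) = -4*W²
v = 4 (v = (-2)² = 4)
U(P) = 80 (U(P) = -4*(-2)²*(-5) = -4*4*(-5) = -16*(-5) = 80)
U(v)² = 80² = 6400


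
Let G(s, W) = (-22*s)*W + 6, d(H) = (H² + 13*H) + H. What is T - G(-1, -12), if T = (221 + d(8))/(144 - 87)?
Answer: 15103/57 ≈ 264.96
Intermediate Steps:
d(H) = H² + 14*H
G(s, W) = 6 - 22*W*s (G(s, W) = -22*W*s + 6 = 6 - 22*W*s)
T = 397/57 (T = (221 + 8*(14 + 8))/(144 - 87) = (221 + 8*22)/57 = (221 + 176)*(1/57) = 397*(1/57) = 397/57 ≈ 6.9649)
T - G(-1, -12) = 397/57 - (6 - 22*(-12)*(-1)) = 397/57 - (6 - 264) = 397/57 - 1*(-258) = 397/57 + 258 = 15103/57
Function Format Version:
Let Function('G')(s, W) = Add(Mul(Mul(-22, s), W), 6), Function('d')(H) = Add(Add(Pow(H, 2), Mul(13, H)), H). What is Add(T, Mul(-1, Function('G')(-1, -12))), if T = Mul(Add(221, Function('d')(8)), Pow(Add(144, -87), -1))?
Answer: Rational(15103, 57) ≈ 264.96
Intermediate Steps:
Function('d')(H) = Add(Pow(H, 2), Mul(14, H))
Function('G')(s, W) = Add(6, Mul(-22, W, s)) (Function('G')(s, W) = Add(Mul(-22, W, s), 6) = Add(6, Mul(-22, W, s)))
T = Rational(397, 57) (T = Mul(Add(221, Mul(8, Add(14, 8))), Pow(Add(144, -87), -1)) = Mul(Add(221, Mul(8, 22)), Pow(57, -1)) = Mul(Add(221, 176), Rational(1, 57)) = Mul(397, Rational(1, 57)) = Rational(397, 57) ≈ 6.9649)
Add(T, Mul(-1, Function('G')(-1, -12))) = Add(Rational(397, 57), Mul(-1, Add(6, Mul(-22, -12, -1)))) = Add(Rational(397, 57), Mul(-1, Add(6, -264))) = Add(Rational(397, 57), Mul(-1, -258)) = Add(Rational(397, 57), 258) = Rational(15103, 57)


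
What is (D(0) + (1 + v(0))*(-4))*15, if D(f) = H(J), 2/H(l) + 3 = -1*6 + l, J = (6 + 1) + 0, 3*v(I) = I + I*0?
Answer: -75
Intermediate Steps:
v(I) = I/3 (v(I) = (I + I*0)/3 = (I + 0)/3 = I/3)
J = 7 (J = 7 + 0 = 7)
H(l) = 2/(-9 + l) (H(l) = 2/(-3 + (-1*6 + l)) = 2/(-3 + (-6 + l)) = 2/(-9 + l))
D(f) = -1 (D(f) = 2/(-9 + 7) = 2/(-2) = 2*(-½) = -1)
(D(0) + (1 + v(0))*(-4))*15 = (-1 + (1 + (⅓)*0)*(-4))*15 = (-1 + (1 + 0)*(-4))*15 = (-1 + 1*(-4))*15 = (-1 - 4)*15 = -5*15 = -75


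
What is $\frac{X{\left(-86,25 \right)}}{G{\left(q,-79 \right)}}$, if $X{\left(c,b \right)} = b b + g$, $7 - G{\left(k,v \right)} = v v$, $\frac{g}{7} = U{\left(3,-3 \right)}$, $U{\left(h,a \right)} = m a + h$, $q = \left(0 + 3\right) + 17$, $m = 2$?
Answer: $- \frac{302}{3117} \approx -0.096888$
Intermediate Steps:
$q = 20$ ($q = 3 + 17 = 20$)
$U{\left(h,a \right)} = h + 2 a$ ($U{\left(h,a \right)} = 2 a + h = h + 2 a$)
$g = -21$ ($g = 7 \left(3 + 2 \left(-3\right)\right) = 7 \left(3 - 6\right) = 7 \left(-3\right) = -21$)
$G{\left(k,v \right)} = 7 - v^{2}$ ($G{\left(k,v \right)} = 7 - v v = 7 - v^{2}$)
$X{\left(c,b \right)} = -21 + b^{2}$ ($X{\left(c,b \right)} = b b - 21 = b^{2} - 21 = -21 + b^{2}$)
$\frac{X{\left(-86,25 \right)}}{G{\left(q,-79 \right)}} = \frac{-21 + 25^{2}}{7 - \left(-79\right)^{2}} = \frac{-21 + 625}{7 - 6241} = \frac{604}{7 - 6241} = \frac{604}{-6234} = 604 \left(- \frac{1}{6234}\right) = - \frac{302}{3117}$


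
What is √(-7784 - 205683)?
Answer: I*√213467 ≈ 462.02*I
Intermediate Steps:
√(-7784 - 205683) = √(-213467) = I*√213467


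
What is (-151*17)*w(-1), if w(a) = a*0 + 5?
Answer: -12835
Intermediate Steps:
w(a) = 5 (w(a) = 0 + 5 = 5)
(-151*17)*w(-1) = -151*17*5 = -2567*5 = -12835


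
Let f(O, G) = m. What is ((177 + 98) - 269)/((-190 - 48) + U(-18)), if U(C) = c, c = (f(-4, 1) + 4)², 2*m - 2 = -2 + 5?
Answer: -8/261 ≈ -0.030651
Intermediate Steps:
m = 5/2 (m = 1 + (-2 + 5)/2 = 1 + (½)*3 = 1 + 3/2 = 5/2 ≈ 2.5000)
f(O, G) = 5/2
c = 169/4 (c = (5/2 + 4)² = (13/2)² = 169/4 ≈ 42.250)
U(C) = 169/4
((177 + 98) - 269)/((-190 - 48) + U(-18)) = ((177 + 98) - 269)/((-190 - 48) + 169/4) = (275 - 269)/(-238 + 169/4) = 6/(-783/4) = 6*(-4/783) = -8/261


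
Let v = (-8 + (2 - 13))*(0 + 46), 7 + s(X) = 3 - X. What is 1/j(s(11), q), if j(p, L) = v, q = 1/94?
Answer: -1/874 ≈ -0.0011442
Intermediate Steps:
s(X) = -4 - X (s(X) = -7 + (3 - X) = -4 - X)
q = 1/94 ≈ 0.010638
v = -874 (v = (-8 - 11)*46 = -19*46 = -874)
j(p, L) = -874
1/j(s(11), q) = 1/(-874) = -1/874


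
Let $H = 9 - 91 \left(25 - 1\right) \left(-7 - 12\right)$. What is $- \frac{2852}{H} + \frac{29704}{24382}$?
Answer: $\frac{581663528}{505987455} \approx 1.1496$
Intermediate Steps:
$H = 41505$ ($H = 9 - 91 \cdot 24 \left(-19\right) = 9 - -41496 = 9 + 41496 = 41505$)
$- \frac{2852}{H} + \frac{29704}{24382} = - \frac{2852}{41505} + \frac{29704}{24382} = \left(-2852\right) \frac{1}{41505} + 29704 \cdot \frac{1}{24382} = - \frac{2852}{41505} + \frac{14852}{12191} = \frac{581663528}{505987455}$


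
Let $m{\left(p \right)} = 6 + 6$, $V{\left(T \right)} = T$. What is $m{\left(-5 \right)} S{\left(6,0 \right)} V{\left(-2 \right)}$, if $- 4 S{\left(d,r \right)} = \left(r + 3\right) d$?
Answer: $108$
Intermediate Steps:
$S{\left(d,r \right)} = - \frac{d \left(3 + r\right)}{4}$ ($S{\left(d,r \right)} = - \frac{\left(r + 3\right) d}{4} = - \frac{\left(3 + r\right) d}{4} = - \frac{d \left(3 + r\right)}{4}$)
$m{\left(p \right)} = 12$
$m{\left(-5 \right)} S{\left(6,0 \right)} V{\left(-2 \right)} = 12 \left(\left(- \frac{1}{4}\right) 6 \left(3 + 0\right)\right) \left(-2\right) = 12 \left(\left(- \frac{1}{4}\right) 6 \cdot 3\right) \left(-2\right) = 12 \left(- \frac{9}{2}\right) \left(-2\right) = \left(-54\right) \left(-2\right) = 108$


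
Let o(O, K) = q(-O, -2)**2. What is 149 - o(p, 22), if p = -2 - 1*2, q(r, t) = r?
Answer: 133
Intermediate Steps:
p = -4 (p = -2 - 2 = -4)
o(O, K) = O**2 (o(O, K) = (-O)**2 = O**2)
149 - o(p, 22) = 149 - 1*(-4)**2 = 149 - 1*16 = 149 - 16 = 133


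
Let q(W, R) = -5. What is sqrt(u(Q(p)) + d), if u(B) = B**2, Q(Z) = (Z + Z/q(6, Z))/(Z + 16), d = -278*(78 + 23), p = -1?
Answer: I*sqrt(157938734)/75 ≈ 167.56*I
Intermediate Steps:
d = -28078 (d = -278*101 = -28078)
Q(Z) = 4*Z/(5*(16 + Z)) (Q(Z) = (Z + Z/(-5))/(Z + 16) = (Z + Z*(-1/5))/(16 + Z) = (Z - Z/5)/(16 + Z) = (4*Z/5)/(16 + Z) = 4*Z/(5*(16 + Z)))
sqrt(u(Q(p)) + d) = sqrt(((4/5)*(-1)/(16 - 1))**2 - 28078) = sqrt(((4/5)*(-1)/15)**2 - 28078) = sqrt(((4/5)*(-1)*(1/15))**2 - 28078) = sqrt((-4/75)**2 - 28078) = sqrt(16/5625 - 28078) = sqrt(-157938734/5625) = I*sqrt(157938734)/75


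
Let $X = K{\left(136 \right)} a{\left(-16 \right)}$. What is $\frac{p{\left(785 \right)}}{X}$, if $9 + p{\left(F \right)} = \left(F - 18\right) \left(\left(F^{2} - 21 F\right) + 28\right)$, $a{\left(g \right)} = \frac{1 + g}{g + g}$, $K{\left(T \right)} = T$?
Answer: $\frac{1840088188}{255} \approx 7.216 \cdot 10^{6}$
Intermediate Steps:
$a{\left(g \right)} = \frac{1 + g}{2 g}$
$p{\left(F \right)} = -9 + \left(-18 + F\right) \left(28 + F^{2} - 21 F\right)$ ($p{\left(F \right)} = -9 + \left(F - 18\right) \left(\left(F^{2} - 21 F\right) + 28\right) = -9 + \left(-18 + F\right) \left(28 + F^{2} - 21 F\right)$)
$X = \frac{255}{4}$ ($X = 136 \frac{1 - 16}{2 \left(-16\right)} = 136 \cdot \frac{1}{2} \left(- \frac{1}{16}\right) \left(-15\right) = 136 \cdot \frac{15}{32} = \frac{255}{4} \approx 63.75$)
$\frac{p{\left(785 \right)}}{X} = \frac{-513 + 785^{3} - 39 \cdot 785^{2} + 406 \cdot 785}{\frac{255}{4}} = \left(-513 + 483736625 - 24032775 + 318710\right) \frac{4}{255} = 460022047 \cdot \frac{4}{255} = \frac{1840088188}{255}$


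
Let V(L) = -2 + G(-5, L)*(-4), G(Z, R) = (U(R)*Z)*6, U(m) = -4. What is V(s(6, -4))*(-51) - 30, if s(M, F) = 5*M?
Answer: 24552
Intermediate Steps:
G(Z, R) = -24*Z (G(Z, R) = -4*Z*6 = -24*Z)
V(L) = -482 (V(L) = -2 - 24*(-5)*(-4) = -2 + 120*(-4) = -2 - 480 = -482)
V(s(6, -4))*(-51) - 30 = -482*(-51) - 30 = 24582 - 30 = 24552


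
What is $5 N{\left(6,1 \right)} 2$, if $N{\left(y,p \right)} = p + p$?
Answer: $20$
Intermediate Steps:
$N{\left(y,p \right)} = 2 p$
$5 N{\left(6,1 \right)} 2 = 5 \cdot 2 \cdot 1 \cdot 2 = 5 \cdot 2 \cdot 2 = 10 \cdot 2 = 20$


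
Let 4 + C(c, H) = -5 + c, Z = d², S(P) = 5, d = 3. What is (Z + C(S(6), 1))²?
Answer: 25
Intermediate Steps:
Z = 9 (Z = 3² = 9)
C(c, H) = -9 + c (C(c, H) = -4 + (-5 + c) = -9 + c)
(Z + C(S(6), 1))² = (9 + (-9 + 5))² = (9 - 4)² = 5² = 25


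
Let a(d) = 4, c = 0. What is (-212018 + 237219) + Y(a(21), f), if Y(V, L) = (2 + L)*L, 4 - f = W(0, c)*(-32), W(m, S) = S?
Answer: 25225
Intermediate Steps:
f = 4 (f = 4 - 0*(-32) = 4 - 1*0 = 4 + 0 = 4)
Y(V, L) = L*(2 + L)
(-212018 + 237219) + Y(a(21), f) = (-212018 + 237219) + 4*(2 + 4) = 25201 + 4*6 = 25201 + 24 = 25225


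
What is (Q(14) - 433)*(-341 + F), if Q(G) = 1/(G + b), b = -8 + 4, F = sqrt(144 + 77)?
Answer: 1476189/10 - 4329*sqrt(221)/10 ≈ 1.4118e+5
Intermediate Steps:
F = sqrt(221) ≈ 14.866
b = -4
Q(G) = 1/(-4 + G) (Q(G) = 1/(G - 4) = 1/(-4 + G))
(Q(14) - 433)*(-341 + F) = (1/(-4 + 14) - 433)*(-341 + sqrt(221)) = (1/10 - 433)*(-341 + sqrt(221)) = -4329*(-341 + sqrt(221))/10 = 1476189/10 - 4329*sqrt(221)/10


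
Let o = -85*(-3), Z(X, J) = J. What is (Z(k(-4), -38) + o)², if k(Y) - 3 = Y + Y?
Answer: 47089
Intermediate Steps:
k(Y) = 3 + 2*Y (k(Y) = 3 + (Y + Y) = 3 + 2*Y)
o = 255
(Z(k(-4), -38) + o)² = (-38 + 255)² = 217² = 47089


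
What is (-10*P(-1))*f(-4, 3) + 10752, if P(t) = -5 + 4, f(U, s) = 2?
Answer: 10772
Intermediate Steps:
P(t) = -1
(-10*P(-1))*f(-4, 3) + 10752 = -10*(-1)*2 + 10752 = 10*2 + 10752 = 20 + 10752 = 10772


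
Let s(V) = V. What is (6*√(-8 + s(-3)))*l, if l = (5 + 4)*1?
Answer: 54*I*√11 ≈ 179.1*I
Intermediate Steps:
l = 9 (l = 9*1 = 9)
(6*√(-8 + s(-3)))*l = (6*√(-8 - 3))*9 = (6*√(-11))*9 = (6*(I*√11))*9 = (6*I*√11)*9 = 54*I*√11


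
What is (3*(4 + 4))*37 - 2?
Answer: 886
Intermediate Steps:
(3*(4 + 4))*37 - 2 = (3*8)*37 - 2 = 24*37 - 2 = 888 - 2 = 886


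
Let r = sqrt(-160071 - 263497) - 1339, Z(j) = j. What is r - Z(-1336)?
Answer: -3 + 4*I*sqrt(26473) ≈ -3.0 + 650.82*I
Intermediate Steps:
r = -1339 + 4*I*sqrt(26473) (r = sqrt(-423568) - 1339 = 4*I*sqrt(26473) - 1339 = -1339 + 4*I*sqrt(26473) ≈ -1339.0 + 650.82*I)
r - Z(-1336) = (-1339 + 4*I*sqrt(26473)) - 1*(-1336) = (-1339 + 4*I*sqrt(26473)) + 1336 = -3 + 4*I*sqrt(26473)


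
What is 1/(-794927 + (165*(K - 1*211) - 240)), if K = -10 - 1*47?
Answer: -1/839387 ≈ -1.1913e-6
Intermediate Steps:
K = -57 (K = -10 - 47 = -57)
1/(-794927 + (165*(K - 1*211) - 240)) = 1/(-794927 + (165*(-57 - 1*211) - 240)) = 1/(-794927 + (165*(-57 - 211) - 240)) = 1/(-794927 + (165*(-268) - 240)) = 1/(-794927 + (-44220 - 240)) = 1/(-794927 - 44460) = 1/(-839387) = -1/839387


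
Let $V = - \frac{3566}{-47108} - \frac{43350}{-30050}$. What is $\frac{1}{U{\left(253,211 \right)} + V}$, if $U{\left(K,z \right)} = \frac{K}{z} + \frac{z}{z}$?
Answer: $\frac{2986906294}{11103364767} \approx 0.26901$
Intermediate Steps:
$V = \frac{21492901}{14155954}$ ($V = \left(-3566\right) \left(- \frac{1}{47108}\right) - - \frac{867}{601} = \frac{1783}{23554} + \frac{867}{601} = \frac{21492901}{14155954} \approx 1.5183$)
$U{\left(K,z \right)} = 1 + \frac{K}{z}$ ($U{\left(K,z \right)} = \frac{K}{z} + 1 = 1 + \frac{K}{z}$)
$\frac{1}{U{\left(253,211 \right)} + V} = \frac{1}{\frac{253 + 211}{211} + \frac{21492901}{14155954}} = \frac{1}{\frac{1}{211} \cdot 464 + \frac{21492901}{14155954}} = \frac{1}{\frac{464}{211} + \frac{21492901}{14155954}} = \frac{1}{\frac{11103364767}{2986906294}} = \frac{2986906294}{11103364767}$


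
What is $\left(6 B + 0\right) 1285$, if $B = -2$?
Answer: $-15420$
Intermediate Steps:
$\left(6 B + 0\right) 1285 = \left(6 \left(-2\right) + 0\right) 1285 = \left(-12 + 0\right) 1285 = \left(-12\right) 1285 = -15420$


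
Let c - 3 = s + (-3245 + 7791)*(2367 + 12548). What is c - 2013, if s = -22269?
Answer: 67779311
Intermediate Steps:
c = 67781324 (c = 3 + (-22269 + (-3245 + 7791)*(2367 + 12548)) = 3 + (-22269 + 4546*14915) = 3 + (-22269 + 67803590) = 3 + 67781321 = 67781324)
c - 2013 = 67781324 - 2013 = 67779311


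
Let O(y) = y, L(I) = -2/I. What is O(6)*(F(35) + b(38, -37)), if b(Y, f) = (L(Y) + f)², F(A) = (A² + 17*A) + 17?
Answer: 6952638/361 ≈ 19259.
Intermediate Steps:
F(A) = 17 + A² + 17*A
b(Y, f) = (f - 2/Y)² (b(Y, f) = (-2/Y + f)² = (f - 2/Y)²)
O(6)*(F(35) + b(38, -37)) = 6*((17 + 35² + 17*35) + (-2 + 38*(-37))²/38²) = 6*((17 + 1225 + 595) + (-2 - 1406)²/1444) = 6*(1837 + (1/1444)*(-1408)²) = 6*(1837 + (1/1444)*1982464) = 6*(1837 + 495616/361) = 6*(1158773/361) = 6952638/361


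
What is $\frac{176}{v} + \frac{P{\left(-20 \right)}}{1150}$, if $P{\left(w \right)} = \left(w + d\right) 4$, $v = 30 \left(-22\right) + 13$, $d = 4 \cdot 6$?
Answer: $- \frac{96024}{372025} \approx -0.25811$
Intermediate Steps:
$d = 24$
$v = -647$ ($v = -660 + 13 = -647$)
$P{\left(w \right)} = 96 + 4 w$ ($P{\left(w \right)} = \left(w + 24\right) 4 = \left(24 + w\right) 4 = 96 + 4 w$)
$\frac{176}{v} + \frac{P{\left(-20 \right)}}{1150} = \frac{176}{-647} + \frac{96 + 4 \left(-20\right)}{1150} = 176 \left(- \frac{1}{647}\right) + \left(96 - 80\right) \frac{1}{1150} = - \frac{176}{647} + 16 \cdot \frac{1}{1150} = - \frac{176}{647} + \frac{8}{575} = - \frac{96024}{372025}$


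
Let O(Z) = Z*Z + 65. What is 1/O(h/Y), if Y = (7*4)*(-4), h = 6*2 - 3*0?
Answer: 784/50969 ≈ 0.015382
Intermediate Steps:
h = 12 (h = 12 + 0 = 12)
Y = -112 (Y = 28*(-4) = -112)
O(Z) = 65 + Z² (O(Z) = Z² + 65 = 65 + Z²)
1/O(h/Y) = 1/(65 + (12/(-112))²) = 1/(65 + (12*(-1/112))²) = 1/(65 + (-3/28)²) = 1/(65 + 9/784) = 1/(50969/784) = 784/50969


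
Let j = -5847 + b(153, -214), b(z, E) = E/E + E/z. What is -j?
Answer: 894652/153 ≈ 5847.4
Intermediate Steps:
b(z, E) = 1 + E/z
j = -894652/153 (j = -5847 + (-214 + 153)/153 = -5847 + (1/153)*(-61) = -5847 - 61/153 = -894652/153 ≈ -5847.4)
-j = -1*(-894652/153) = 894652/153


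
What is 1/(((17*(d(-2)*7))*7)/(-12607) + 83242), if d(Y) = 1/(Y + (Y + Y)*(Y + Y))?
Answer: 3602/299837667 ≈ 1.2013e-5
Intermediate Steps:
d(Y) = 1/(Y + 4*Y**2) (d(Y) = 1/(Y + (2*Y)*(2*Y)) = 1/(Y + 4*Y**2))
1/(((17*(d(-2)*7))*7)/(-12607) + 83242) = 1/(((17*((1/((-2)*(1 + 4*(-2))))*7))*7)/(-12607) + 83242) = 1/(((17*(-1/(2*(1 - 8))*7))*7)*(-1/12607) + 83242) = 1/(((17*(-1/2/(-7)*7))*7)*(-1/12607) + 83242) = 1/(((17*(-1/2*(-1/7)*7))*7)*(-1/12607) + 83242) = 1/(((17*((1/14)*7))*7)*(-1/12607) + 83242) = 1/(((17*(1/2))*7)*(-1/12607) + 83242) = 1/(((17/2)*7)*(-1/12607) + 83242) = 1/((119/2)*(-1/12607) + 83242) = 1/(-17/3602 + 83242) = 1/(299837667/3602) = 3602/299837667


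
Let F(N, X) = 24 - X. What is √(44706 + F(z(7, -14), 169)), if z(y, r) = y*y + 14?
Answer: √44561 ≈ 211.09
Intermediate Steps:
z(y, r) = 14 + y² (z(y, r) = y² + 14 = 14 + y²)
√(44706 + F(z(7, -14), 169)) = √(44706 + (24 - 1*169)) = √(44706 + (24 - 169)) = √(44706 - 145) = √44561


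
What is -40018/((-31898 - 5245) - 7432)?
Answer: 40018/44575 ≈ 0.89777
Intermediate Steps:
-40018/((-31898 - 5245) - 7432) = -40018/(-37143 - 7432) = -40018/(-44575) = -40018*(-1/44575) = 40018/44575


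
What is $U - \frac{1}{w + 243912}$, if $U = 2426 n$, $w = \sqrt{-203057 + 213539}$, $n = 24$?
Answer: $\frac{577320588813796}{9915508877} + \frac{\sqrt{10482}}{59493053262} \approx 58224.0$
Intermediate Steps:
$w = \sqrt{10482} \approx 102.38$
$U = 58224$ ($U = 2426 \cdot 24 = 58224$)
$U - \frac{1}{w + 243912} = 58224 - \frac{1}{\sqrt{10482} + 243912} = 58224 - \frac{1}{243912 + \sqrt{10482}}$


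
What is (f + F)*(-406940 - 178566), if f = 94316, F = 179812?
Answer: -160503588768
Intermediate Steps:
(f + F)*(-406940 - 178566) = (94316 + 179812)*(-406940 - 178566) = 274128*(-585506) = -160503588768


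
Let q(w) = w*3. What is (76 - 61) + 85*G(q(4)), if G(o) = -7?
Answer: -580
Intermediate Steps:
q(w) = 3*w
(76 - 61) + 85*G(q(4)) = (76 - 61) + 85*(-7) = 15 - 595 = -580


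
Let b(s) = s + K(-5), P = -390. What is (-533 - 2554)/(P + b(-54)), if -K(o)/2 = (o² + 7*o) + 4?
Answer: 343/48 ≈ 7.1458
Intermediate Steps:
K(o) = -8 - 14*o - 2*o² (K(o) = -2*((o² + 7*o) + 4) = -2*(4 + o² + 7*o) = -8 - 14*o - 2*o²)
b(s) = 12 + s (b(s) = s + (-8 - 14*(-5) - 2*(-5)²) = s + (-8 + 70 - 2*25) = s + (-8 + 70 - 50) = s + 12 = 12 + s)
(-533 - 2554)/(P + b(-54)) = (-533 - 2554)/(-390 + (12 - 54)) = -3087/(-390 - 42) = -3087/(-432) = -3087*(-1/432) = 343/48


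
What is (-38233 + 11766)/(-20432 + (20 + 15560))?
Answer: 26467/4852 ≈ 5.4549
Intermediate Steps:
(-38233 + 11766)/(-20432 + (20 + 15560)) = -26467/(-20432 + 15580) = -26467/(-4852) = -26467*(-1/4852) = 26467/4852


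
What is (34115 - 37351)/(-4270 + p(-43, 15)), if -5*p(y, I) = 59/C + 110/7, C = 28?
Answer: 453040/598299 ≈ 0.75721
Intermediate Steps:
p(y, I) = -499/140 (p(y, I) = -(59/28 + 110/7)/5 = -⅕*499/28 = -499/140)
(34115 - 37351)/(-4270 + p(-43, 15)) = (34115 - 37351)/(-4270 - 499/140) = -3236/(-598299/140) = -3236*(-140/598299) = 453040/598299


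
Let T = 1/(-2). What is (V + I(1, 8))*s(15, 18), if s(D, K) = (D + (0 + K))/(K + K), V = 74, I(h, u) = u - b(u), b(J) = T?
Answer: 605/8 ≈ 75.625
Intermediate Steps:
T = -1/2 (T = 1*(-1/2) = -1/2 ≈ -0.50000)
b(J) = -1/2
I(h, u) = 1/2 + u (I(h, u) = u - 1*(-1/2) = u + 1/2 = 1/2 + u)
s(D, K) = (D + K)/(2*K) (s(D, K) = (D + K)/((2*K)) = (D + K)*(1/(2*K)) = (D + K)/(2*K))
(V + I(1, 8))*s(15, 18) = (74 + (1/2 + 8))*((1/2)*(15 + 18)/18) = (74 + 17/2)*((1/2)*(1/18)*33) = (165/2)*(11/12) = 605/8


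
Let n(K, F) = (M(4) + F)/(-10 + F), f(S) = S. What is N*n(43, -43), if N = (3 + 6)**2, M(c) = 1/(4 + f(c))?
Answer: 27783/424 ≈ 65.526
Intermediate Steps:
M(c) = 1/(4 + c)
n(K, F) = (1/8 + F)/(-10 + F) (n(K, F) = (1/(4 + 4) + F)/(-10 + F) = (1/8 + F)/(-10 + F))
N = 81 (N = 9**2 = 81)
N*n(43, -43) = 81*((1/8 - 43)/(-10 - 43)) = 81*(-343/8/(-53)) = 81*(-1/53*(-343/8)) = 81*(343/424) = 27783/424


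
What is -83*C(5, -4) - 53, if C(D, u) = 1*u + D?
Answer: -136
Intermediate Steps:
C(D, u) = D + u (C(D, u) = u + D = D + u)
-83*C(5, -4) - 53 = -83*(5 - 4) - 53 = -83*1 - 53 = -83 - 53 = -136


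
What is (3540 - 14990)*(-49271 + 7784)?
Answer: 475026150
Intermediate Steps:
(3540 - 14990)*(-49271 + 7784) = -11450*(-41487) = 475026150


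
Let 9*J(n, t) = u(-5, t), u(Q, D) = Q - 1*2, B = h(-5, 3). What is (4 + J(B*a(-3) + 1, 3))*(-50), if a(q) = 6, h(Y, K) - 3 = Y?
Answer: -1450/9 ≈ -161.11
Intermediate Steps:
h(Y, K) = 3 + Y
B = -2 (B = 3 - 5 = -2)
u(Q, D) = -2 + Q (u(Q, D) = Q - 2 = -2 + Q)
J(n, t) = -7/9 (J(n, t) = (-2 - 5)/9 = (⅑)*(-7) = -7/9)
(4 + J(B*a(-3) + 1, 3))*(-50) = (4 - 7/9)*(-50) = (29/9)*(-50) = -1450/9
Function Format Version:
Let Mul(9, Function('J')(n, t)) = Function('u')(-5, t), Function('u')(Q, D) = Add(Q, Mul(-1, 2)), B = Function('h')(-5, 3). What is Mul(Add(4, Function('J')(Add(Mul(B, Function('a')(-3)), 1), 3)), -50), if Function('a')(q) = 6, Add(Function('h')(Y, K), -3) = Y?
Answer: Rational(-1450, 9) ≈ -161.11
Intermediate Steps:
Function('h')(Y, K) = Add(3, Y)
B = -2 (B = Add(3, -5) = -2)
Function('u')(Q, D) = Add(-2, Q) (Function('u')(Q, D) = Add(Q, -2) = Add(-2, Q))
Function('J')(n, t) = Rational(-7, 9) (Function('J')(n, t) = Mul(Rational(1, 9), Add(-2, -5)) = Mul(Rational(1, 9), -7) = Rational(-7, 9))
Mul(Add(4, Function('J')(Add(Mul(B, Function('a')(-3)), 1), 3)), -50) = Mul(Add(4, Rational(-7, 9)), -50) = Mul(Rational(29, 9), -50) = Rational(-1450, 9)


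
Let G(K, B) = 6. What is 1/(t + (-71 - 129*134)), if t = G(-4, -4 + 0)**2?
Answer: -1/17321 ≈ -5.7733e-5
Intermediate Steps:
t = 36 (t = 6**2 = 36)
1/(t + (-71 - 129*134)) = 1/(36 + (-71 - 129*134)) = 1/(36 + (-71 - 17286)) = 1/(36 - 17357) = 1/(-17321) = -1/17321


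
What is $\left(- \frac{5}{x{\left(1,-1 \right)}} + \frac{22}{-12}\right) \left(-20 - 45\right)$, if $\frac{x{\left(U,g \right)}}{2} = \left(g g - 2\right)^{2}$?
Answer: $\frac{845}{3} \approx 281.67$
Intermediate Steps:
$x{\left(U,g \right)} = 2 \left(-2 + g^{2}\right)^{2}$ ($x{\left(U,g \right)} = 2 \left(g g - 2\right)^{2} = 2 \left(g^{2} - 2\right)^{2} = 2 \left(-2 + g^{2}\right)^{2}$)
$\left(- \frac{5}{x{\left(1,-1 \right)}} + \frac{22}{-12}\right) \left(-20 - 45\right) = \left(- \frac{5}{2 \left(-2 + \left(-1\right)^{2}\right)^{2}} + \frac{22}{-12}\right) \left(-20 - 45\right) = \left(- \frac{5}{2 \left(-2 + 1\right)^{2}} + 22 \left(- \frac{1}{12}\right)\right) \left(-65\right) = \left(- \frac{5}{2 \left(-1\right)^{2}} - \frac{11}{6}\right) \left(-65\right) = \left(- \frac{5}{2 \cdot 1} - \frac{11}{6}\right) \left(-65\right) = \left(- \frac{5}{2} - \frac{11}{6}\right) \left(-65\right) = \left(- \frac{13}{3}\right) \left(-65\right) = \frac{845}{3}$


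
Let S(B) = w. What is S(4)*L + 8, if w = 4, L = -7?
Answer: -20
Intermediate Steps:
S(B) = 4
S(4)*L + 8 = 4*(-7) + 8 = -28 + 8 = -20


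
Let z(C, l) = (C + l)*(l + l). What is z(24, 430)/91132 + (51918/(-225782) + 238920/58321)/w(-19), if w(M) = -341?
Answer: 218565701496977287/51150463241207033 ≈ 4.2730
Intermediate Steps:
z(C, l) = 2*l*(C + l) (z(C, l) = (C + l)*(2*l) = 2*l*(C + l))
z(24, 430)/91132 + (51918/(-225782) + 238920/58321)/w(-19) = (2*430*(24 + 430))/91132 + (51918/(-225782) + 238920/58321)/(-341) = (2*430*454)*(1/91132) + (51918*(-1/225782) + 238920*(1/58321))*(-1/341) = 390440*(1/91132) + (-25959/112891 + 238920/58321)*(-1/341) = 97610/22783 + (25457962881/6583916011)*(-1/341) = 97610/22783 - 25457962881/2245115359751 = 218565701496977287/51150463241207033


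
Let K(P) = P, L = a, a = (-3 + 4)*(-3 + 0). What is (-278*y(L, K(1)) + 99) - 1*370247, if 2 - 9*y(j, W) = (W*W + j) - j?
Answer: -3331610/9 ≈ -3.7018e+5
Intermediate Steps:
a = -3 (a = 1*(-3) = -3)
L = -3
y(j, W) = 2/9 - W²/9 (y(j, W) = 2/9 - ((W*W + j) - j)/9 = 2/9 - ((W² + j) - j)/9 = 2/9 - ((j + W²) - j)/9 = 2/9 - W²/9)
(-278*y(L, K(1)) + 99) - 1*370247 = (-278*(2/9 - ⅑*1²) + 99) - 1*370247 = (-278*(2/9 - ⅑*1) + 99) - 370247 = (-278*(2/9 - ⅑) + 99) - 370247 = (-278*⅑ + 99) - 370247 = (-278/9 + 99) - 370247 = 613/9 - 370247 = -3331610/9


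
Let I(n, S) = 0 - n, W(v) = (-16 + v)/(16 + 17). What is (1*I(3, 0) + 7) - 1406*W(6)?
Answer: 14192/33 ≈ 430.06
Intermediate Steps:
W(v) = -16/33 + v/33 (W(v) = (-16 + v)/33 = (-16 + v)*(1/33) = -16/33 + v/33)
I(n, S) = -n
(1*I(3, 0) + 7) - 1406*W(6) = (1*(-1*3) + 7) - 1406*(-16/33 + (1/33)*6) = (1*(-3) + 7) - 1406*(-16/33 + 2/11) = (-3 + 7) - 1406*(-10/33) = 4 + 14060/33 = 14192/33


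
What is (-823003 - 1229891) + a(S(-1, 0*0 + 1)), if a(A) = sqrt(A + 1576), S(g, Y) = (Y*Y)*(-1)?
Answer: -2052894 + 15*sqrt(7) ≈ -2.0529e+6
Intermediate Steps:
S(g, Y) = -Y**2 (S(g, Y) = Y**2*(-1) = -Y**2)
a(A) = sqrt(1576 + A)
(-823003 - 1229891) + a(S(-1, 0*0 + 1)) = (-823003 - 1229891) + sqrt(1576 - (0*0 + 1)**2) = -2052894 + sqrt(1576 - (0 + 1)**2) = -2052894 + sqrt(1576 - 1*1**2) = -2052894 + sqrt(1576 - 1*1) = -2052894 + sqrt(1576 - 1) = -2052894 + sqrt(1575) = -2052894 + 15*sqrt(7)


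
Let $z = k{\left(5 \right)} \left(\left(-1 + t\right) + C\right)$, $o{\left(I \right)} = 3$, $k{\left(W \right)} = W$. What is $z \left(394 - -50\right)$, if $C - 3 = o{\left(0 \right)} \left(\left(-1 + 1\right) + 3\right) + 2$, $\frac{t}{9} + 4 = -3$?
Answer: $-111000$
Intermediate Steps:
$t = -63$ ($t = -36 + 9 \left(-3\right) = -36 - 27 = -63$)
$C = 14$ ($C = 3 + \left(3 \left(\left(-1 + 1\right) + 3\right) + 2\right) = 3 + \left(3 \left(0 + 3\right) + 2\right) = 3 + \left(3 \cdot 3 + 2\right) = 3 + \left(9 + 2\right) = 3 + 11 = 14$)
$z = -250$ ($z = 5 \left(\left(-1 - 63\right) + 14\right) = 5 \left(-64 + 14\right) = 5 \left(-50\right) = -250$)
$z \left(394 - -50\right) = - 250 \left(394 - -50\right) = - 250 \left(394 + 50\right) = \left(-250\right) 444 = -111000$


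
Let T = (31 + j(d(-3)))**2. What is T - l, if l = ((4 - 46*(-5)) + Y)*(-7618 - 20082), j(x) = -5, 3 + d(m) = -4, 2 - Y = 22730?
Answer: -623083124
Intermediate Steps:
Y = -22728 (Y = 2 - 1*22730 = 2 - 22730 = -22728)
d(m) = -7 (d(m) = -3 - 4 = -7)
l = 623083800 (l = ((4 - 46*(-5)) - 22728)*(-7618 - 20082) = ((4 + 230) - 22728)*(-27700) = (234 - 22728)*(-27700) = -22494*(-27700) = 623083800)
T = 676 (T = (31 - 5)**2 = 26**2 = 676)
T - l = 676 - 1*623083800 = 676 - 623083800 = -623083124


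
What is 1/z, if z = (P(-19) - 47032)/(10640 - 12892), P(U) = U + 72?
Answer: 2252/46979 ≈ 0.047936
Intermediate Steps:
P(U) = 72 + U
z = 46979/2252 (z = ((72 - 19) - 47032)/(10640 - 12892) = (53 - 47032)/(-2252) = -46979*(-1/2252) = 46979/2252 ≈ 20.861)
1/z = 1/(46979/2252) = 2252/46979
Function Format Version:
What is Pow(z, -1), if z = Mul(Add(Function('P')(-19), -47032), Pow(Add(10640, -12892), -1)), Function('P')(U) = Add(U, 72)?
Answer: Rational(2252, 46979) ≈ 0.047936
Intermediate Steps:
Function('P')(U) = Add(72, U)
z = Rational(46979, 2252) (z = Mul(Add(Add(72, -19), -47032), Pow(Add(10640, -12892), -1)) = Mul(Add(53, -47032), Pow(-2252, -1)) = Mul(-46979, Rational(-1, 2252)) = Rational(46979, 2252) ≈ 20.861)
Pow(z, -1) = Pow(Rational(46979, 2252), -1) = Rational(2252, 46979)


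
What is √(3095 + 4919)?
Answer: √8014 ≈ 89.521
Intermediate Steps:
√(3095 + 4919) = √8014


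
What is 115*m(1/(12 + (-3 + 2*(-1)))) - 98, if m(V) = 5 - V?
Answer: 3224/7 ≈ 460.57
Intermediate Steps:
115*m(1/(12 + (-3 + 2*(-1)))) - 98 = 115*(5 - 1/(12 + (-3 + 2*(-1)))) - 98 = 115*(5 - 1/(12 + (-3 - 2))) - 98 = 115*(5 - 1/(12 - 5)) - 98 = 115*(5 - 1/7) - 98 = 115*(34/7) - 98 = 3910/7 - 98 = 3224/7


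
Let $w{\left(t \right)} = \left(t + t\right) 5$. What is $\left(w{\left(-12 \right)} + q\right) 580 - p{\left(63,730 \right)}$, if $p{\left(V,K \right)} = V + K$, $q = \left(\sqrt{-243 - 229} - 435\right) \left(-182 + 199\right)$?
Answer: $-4359493 + 19720 i \sqrt{118} \approx -4.3595 \cdot 10^{6} + 2.1421 \cdot 10^{5} i$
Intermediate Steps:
$w{\left(t \right)} = 10 t$ ($w{\left(t \right)} = 2 t 5 = 10 t$)
$q = -7395 + 34 i \sqrt{118}$ ($q = \left(\sqrt{-472} - 435\right) 17 = \left(2 i \sqrt{118} - 435\right) 17 = \left(-435 + 2 i \sqrt{118}\right) 17 = -7395 + 34 i \sqrt{118} \approx -7395.0 + 369.33 i$)
$p{\left(V,K \right)} = K + V$
$\left(w{\left(-12 \right)} + q\right) 580 - p{\left(63,730 \right)} = \left(10 \left(-12\right) - \left(7395 - 34 i \sqrt{118}\right)\right) 580 - \left(730 + 63\right) = \left(-120 - \left(7395 - 34 i \sqrt{118}\right)\right) 580 - 793 = \left(-7515 + 34 i \sqrt{118}\right) 580 - 793 = \left(-4358700 + 19720 i \sqrt{118}\right) - 793 = -4359493 + 19720 i \sqrt{118}$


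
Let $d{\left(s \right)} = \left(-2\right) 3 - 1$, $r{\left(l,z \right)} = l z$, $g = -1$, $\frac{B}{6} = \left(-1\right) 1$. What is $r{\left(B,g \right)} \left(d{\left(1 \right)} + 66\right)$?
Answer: $354$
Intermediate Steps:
$B = -6$ ($B = 6 \left(\left(-1\right) 1\right) = 6 \left(-1\right) = -6$)
$d{\left(s \right)} = -7$ ($d{\left(s \right)} = -6 - 1 = -7$)
$r{\left(B,g \right)} \left(d{\left(1 \right)} + 66\right) = \left(-6\right) \left(-1\right) \left(-7 + 66\right) = 6 \cdot 59 = 354$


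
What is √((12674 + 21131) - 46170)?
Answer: I*√12365 ≈ 111.2*I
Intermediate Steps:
√((12674 + 21131) - 46170) = √(33805 - 46170) = √(-12365) = I*√12365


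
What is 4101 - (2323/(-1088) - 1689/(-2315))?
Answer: 10332810833/2518720 ≈ 4102.4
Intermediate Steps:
4101 - (2323/(-1088) - 1689/(-2315)) = 4101 - (2323*(-1/1088) - 1689*(-1/2315)) = 4101 - (-2323/1088 + 1689/2315) = 4101 - 1*(-3540113/2518720) = 4101 + 3540113/2518720 = 10332810833/2518720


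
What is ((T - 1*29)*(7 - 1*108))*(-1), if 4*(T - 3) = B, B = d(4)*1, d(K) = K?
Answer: -2525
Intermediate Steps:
B = 4 (B = 4*1 = 4)
T = 4 (T = 3 + (¼)*4 = 3 + 1 = 4)
((T - 1*29)*(7 - 1*108))*(-1) = ((4 - 1*29)*(7 - 1*108))*(-1) = ((4 - 29)*(7 - 108))*(-1) = -25*(-101)*(-1) = 2525*(-1) = -2525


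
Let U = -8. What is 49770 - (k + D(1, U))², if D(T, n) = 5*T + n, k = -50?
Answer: 46961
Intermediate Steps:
D(T, n) = n + 5*T
49770 - (k + D(1, U))² = 49770 - (-50 + (-8 + 5*1))² = 49770 - (-50 + (-8 + 5))² = 49770 - (-50 - 3)² = 49770 - 1*(-53)² = 49770 - 1*2809 = 49770 - 2809 = 46961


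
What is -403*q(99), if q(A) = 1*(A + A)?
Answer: -79794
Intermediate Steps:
q(A) = 2*A (q(A) = 1*(2*A) = 2*A)
-403*q(99) = -806*99 = -403*198 = -79794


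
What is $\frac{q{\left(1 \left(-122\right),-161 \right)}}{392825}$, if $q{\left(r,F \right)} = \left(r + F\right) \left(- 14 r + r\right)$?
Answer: $- \frac{448838}{392825} \approx -1.1426$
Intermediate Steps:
$q{\left(r,F \right)} = - 13 r \left(F + r\right)$ ($q{\left(r,F \right)} = \left(F + r\right) \left(- 13 r\right) = - 13 r \left(F + r\right)$)
$\frac{q{\left(1 \left(-122\right),-161 \right)}}{392825} = \frac{\left(-13\right) 1 \left(-122\right) \left(-161 + 1 \left(-122\right)\right)}{392825} = \left(-13\right) \left(-122\right) \left(-161 - 122\right) \frac{1}{392825} = \left(-13\right) \left(-122\right) \left(-283\right) \frac{1}{392825} = \left(-448838\right) \frac{1}{392825} = - \frac{448838}{392825}$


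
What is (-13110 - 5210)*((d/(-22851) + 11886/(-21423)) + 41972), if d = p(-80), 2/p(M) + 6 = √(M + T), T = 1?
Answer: -961944946207739296/1251038931 - 7328*I*√79/525573 ≈ -7.6892e+8 - 0.12393*I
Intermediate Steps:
p(M) = 2/(-6 + √(1 + M)) (p(M) = 2/(-6 + √(M + 1)) = 2/(-6 + √(1 + M)))
d = 2/(-6 + I*√79) (d = 2/(-6 + √(1 - 80)) = 2/(-6 + √(-79)) = 2/(-6 + I*√79) ≈ -0.10435 - 0.15458*I)
(-13110 - 5210)*((d/(-22851) + 11886/(-21423)) + 41972) = (-13110 - 5210)*(((-12/115 - 2*I*√79/115)/(-22851) + 11886/(-21423)) + 41972) = -18320*(((-12/115 - 2*I*√79/115)*(-1/22851) + 11886*(-1/21423)) + 41972) = -18320*(((4/875955 + 2*I*√79/2627865) - 3962/7141) + 41972) = -18320*((-3470505146/6255194655 + 2*I*√79/2627865) + 41972) = -18320*(262539559554514/6255194655 + 2*I*√79/2627865) = -961944946207739296/1251038931 - 7328*I*√79/525573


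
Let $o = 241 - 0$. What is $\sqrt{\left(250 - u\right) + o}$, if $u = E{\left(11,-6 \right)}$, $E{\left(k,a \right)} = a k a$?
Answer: $\sqrt{95} \approx 9.7468$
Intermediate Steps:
$o = 241$ ($o = 241 + 0 = 241$)
$E{\left(k,a \right)} = k a^{2}$
$u = 396$ ($u = 11 \left(-6\right)^{2} = 11 \cdot 36 = 396$)
$\sqrt{\left(250 - u\right) + o} = \sqrt{\left(250 - 396\right) + 241} = \sqrt{-146 + 241} = \sqrt{95}$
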